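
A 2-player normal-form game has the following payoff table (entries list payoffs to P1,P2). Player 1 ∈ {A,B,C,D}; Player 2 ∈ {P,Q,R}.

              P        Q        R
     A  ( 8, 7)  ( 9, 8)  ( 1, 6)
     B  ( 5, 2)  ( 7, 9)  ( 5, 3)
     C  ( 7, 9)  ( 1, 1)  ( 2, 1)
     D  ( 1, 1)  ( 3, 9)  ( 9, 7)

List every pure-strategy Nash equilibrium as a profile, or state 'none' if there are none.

PSNE = {(A,Q)}

(A,P): not NE [P2→Q gives 8>7]
(A,Q): NE
(A,R): not NE [P1→D gives 9>1; P2→Q gives 8>6]
(B,P): not NE [P1→A gives 8>5; P2→Q gives 9>2]
(B,Q): not NE [P1→A gives 9>7]
(B,R): not NE [P1→D gives 9>5; P2→Q gives 9>3]
(C,P): not NE [P1→A gives 8>7]
(C,Q): not NE [P1→A gives 9>1; P2→P gives 9>1]
(C,R): not NE [P1→D gives 9>2; P2→P gives 9>1]
(D,P): not NE [P1→A gives 8>1; P2→Q gives 9>1]
(D,Q): not NE [P1→A gives 9>3]
(D,R): not NE [P2→Q gives 9>7]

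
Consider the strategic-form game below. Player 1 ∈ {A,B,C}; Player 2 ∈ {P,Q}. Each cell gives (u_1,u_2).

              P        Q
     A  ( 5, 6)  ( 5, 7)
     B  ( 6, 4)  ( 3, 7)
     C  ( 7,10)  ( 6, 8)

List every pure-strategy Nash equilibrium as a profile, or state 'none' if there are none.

(A,P): not NE [P1→C gives 7>5; P2→Q gives 7>6]
(A,Q): not NE [P1→C gives 6>5]
(B,P): not NE [P1→C gives 7>6; P2→Q gives 7>4]
(B,Q): not NE [P1→C gives 6>3]
(C,P): NE
(C,Q): not NE [P2→P gives 10>8]

PSNE = {(C,P)}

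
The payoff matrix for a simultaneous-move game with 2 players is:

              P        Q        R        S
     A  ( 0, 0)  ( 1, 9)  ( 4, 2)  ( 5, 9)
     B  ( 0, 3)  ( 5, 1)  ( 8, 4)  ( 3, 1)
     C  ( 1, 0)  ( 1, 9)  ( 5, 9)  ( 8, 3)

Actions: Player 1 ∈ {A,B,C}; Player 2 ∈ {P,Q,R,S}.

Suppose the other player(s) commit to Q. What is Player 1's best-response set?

u_1(A vs Q) = 1
u_1(B vs Q) = 5
u_1(C vs Q) = 1
max payoff 5 at {B}

argmax u_1 = {B}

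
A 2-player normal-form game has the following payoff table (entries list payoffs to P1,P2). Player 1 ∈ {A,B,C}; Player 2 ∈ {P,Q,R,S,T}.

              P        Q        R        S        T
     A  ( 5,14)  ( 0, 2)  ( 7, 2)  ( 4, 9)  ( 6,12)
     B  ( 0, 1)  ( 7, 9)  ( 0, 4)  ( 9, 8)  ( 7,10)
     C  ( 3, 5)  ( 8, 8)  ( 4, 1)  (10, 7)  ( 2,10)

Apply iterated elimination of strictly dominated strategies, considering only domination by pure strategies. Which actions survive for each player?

IESDS → P1:{A,B} P2:{P,T}

P2 drop Q (T beats it: A:12>2 B:10>9 C:10>8)
P2 drop R (S beats it: A:9>2 B:8>4 C:7>1)
P2 drop S (T beats it: A:12>9 B:10>8 C:10>7)
P1 drop C (A beats it: P:5>3 T:6>2)
P1→{A,B} P2→{P,T}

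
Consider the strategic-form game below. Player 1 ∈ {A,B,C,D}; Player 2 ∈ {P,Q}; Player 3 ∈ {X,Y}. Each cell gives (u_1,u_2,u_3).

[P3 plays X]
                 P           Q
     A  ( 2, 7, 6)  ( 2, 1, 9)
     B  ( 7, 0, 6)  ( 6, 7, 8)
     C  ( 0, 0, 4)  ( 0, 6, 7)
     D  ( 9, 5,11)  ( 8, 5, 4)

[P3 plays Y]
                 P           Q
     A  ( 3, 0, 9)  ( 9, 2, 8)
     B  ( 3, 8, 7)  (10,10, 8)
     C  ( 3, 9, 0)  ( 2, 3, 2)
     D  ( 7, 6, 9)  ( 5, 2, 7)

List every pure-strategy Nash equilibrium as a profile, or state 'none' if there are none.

(A,P,X): not NE [P1→D gives 9>2; P3→Y gives 9>6]
(A,P,Y): not NE [P1→D gives 7>3; P2→Q gives 2>0]
(A,Q,X): not NE [P1→D gives 8>2; P2→P gives 7>1]
(A,Q,Y): not NE [P1→B gives 10>9; P3→X gives 9>8]
(B,P,X): not NE [P1→D gives 9>7; P2→Q gives 7>0; P3→Y gives 7>6]
(B,P,Y): not NE [P1→D gives 7>3; P2→Q gives 10>8]
(B,Q,X): not NE [P1→D gives 8>6]
(B,Q,Y): NE
(C,P,X): not NE [P1→D gives 9>0; P2→Q gives 6>0]
(C,P,Y): not NE [P1→D gives 7>3; P3→X gives 4>0]
(C,Q,X): not NE [P1→D gives 8>0]
(C,Q,Y): not NE [P1→B gives 10>2; P2→P gives 9>3; P3→X gives 7>2]
(D,P,X): NE
(D,P,Y): not NE [P3→X gives 11>9]
(D,Q,X): not NE [P3→Y gives 7>4]
(D,Q,Y): not NE [P1→B gives 10>5; P2→P gives 6>2]

NE set: (B,Q,Y), (D,P,X)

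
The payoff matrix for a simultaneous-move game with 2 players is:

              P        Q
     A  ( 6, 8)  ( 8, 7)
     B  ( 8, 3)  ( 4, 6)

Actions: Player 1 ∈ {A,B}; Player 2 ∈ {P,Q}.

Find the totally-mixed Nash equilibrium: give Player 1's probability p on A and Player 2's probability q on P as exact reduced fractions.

(p,q) = (3/4, 2/3)

P1 indiff ⇒ q·6+(1-q)·8 = q·8+(1-q)·4 ⇒ q(-2) = (1-q)(-4) ⇒ q = 2/3
P2 indiff ⇒ p·8+(1-p)·3 = p·7+(1-p)·6 ⇒ p(1) = (1-p)(3) ⇒ p = 3/4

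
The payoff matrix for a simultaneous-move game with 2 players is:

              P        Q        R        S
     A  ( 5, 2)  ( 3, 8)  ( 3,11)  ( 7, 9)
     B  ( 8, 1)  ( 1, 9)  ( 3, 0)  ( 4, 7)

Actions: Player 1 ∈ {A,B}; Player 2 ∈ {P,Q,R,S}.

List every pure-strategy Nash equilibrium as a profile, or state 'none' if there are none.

(A,P): not NE [P1→B gives 8>5; P2→R gives 11>2]
(A,Q): not NE [P2→R gives 11>8]
(A,R): NE
(A,S): not NE [P2→R gives 11>9]
(B,P): not NE [P2→Q gives 9>1]
(B,Q): not NE [P1→A gives 3>1]
(B,R): not NE [P2→Q gives 9>0]
(B,S): not NE [P1→A gives 7>4; P2→Q gives 9>7]

PSNE = {(A,R)}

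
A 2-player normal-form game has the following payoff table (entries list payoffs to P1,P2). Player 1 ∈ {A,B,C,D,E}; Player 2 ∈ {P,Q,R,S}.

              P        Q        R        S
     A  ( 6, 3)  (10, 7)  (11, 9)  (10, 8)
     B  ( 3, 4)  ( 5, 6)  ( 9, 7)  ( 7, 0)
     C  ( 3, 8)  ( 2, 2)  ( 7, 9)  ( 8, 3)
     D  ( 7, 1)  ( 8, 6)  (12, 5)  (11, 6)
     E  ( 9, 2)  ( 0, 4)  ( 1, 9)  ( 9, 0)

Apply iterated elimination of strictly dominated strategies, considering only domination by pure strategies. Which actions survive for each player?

P1 drop B (A beats it: P:6>3 Q:10>5 R:11>9 S:10>7)
P1 drop C (A beats it: P:6>3 Q:10>2 R:11>7 S:10>8)
P2 drop P (Q beats it: A:7>3 D:6>1 E:4>2)
P1 drop E (A beats it: Q:10>0 R:11>1 S:10>9)
P1→{A,D} P2→{Q,R,S}

IESDS → P1:{A,D} P2:{Q,R,S}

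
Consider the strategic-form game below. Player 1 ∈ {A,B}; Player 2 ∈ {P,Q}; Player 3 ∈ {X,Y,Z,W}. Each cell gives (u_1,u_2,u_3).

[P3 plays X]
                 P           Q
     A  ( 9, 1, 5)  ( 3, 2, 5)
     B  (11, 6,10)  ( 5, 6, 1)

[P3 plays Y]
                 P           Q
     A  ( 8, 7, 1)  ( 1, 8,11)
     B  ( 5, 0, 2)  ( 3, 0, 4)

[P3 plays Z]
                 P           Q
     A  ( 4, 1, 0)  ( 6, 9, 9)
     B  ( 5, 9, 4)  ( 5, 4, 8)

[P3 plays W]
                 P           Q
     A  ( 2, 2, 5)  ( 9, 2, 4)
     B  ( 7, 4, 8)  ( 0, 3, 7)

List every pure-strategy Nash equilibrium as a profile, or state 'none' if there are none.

(A,P,X): not NE [P1→B gives 11>9; P2→Q gives 2>1]
(A,P,Y): not NE [P2→Q gives 8>7; P3→W gives 5>1]
(A,P,Z): not NE [P1→B gives 5>4; P2→Q gives 9>1; P3→W gives 5>0]
(A,P,W): not NE [P1→B gives 7>2]
(A,Q,X): not NE [P1→B gives 5>3; P3→Y gives 11>5]
(A,Q,Y): not NE [P1→B gives 3>1]
(A,Q,Z): not NE [P3→Y gives 11>9]
(A,Q,W): not NE [P3→Y gives 11>4]
(B,P,X): NE
(B,P,Y): not NE [P1→A gives 8>5; P3→X gives 10>2]
(B,P,Z): not NE [P3→X gives 10>4]
(B,P,W): not NE [P3→X gives 10>8]
(B,Q,X): not NE [P3→Z gives 8>1]
(B,Q,Y): not NE [P3→Z gives 8>4]
(B,Q,Z): not NE [P1→A gives 6>5; P2→P gives 9>4]
(B,Q,W): not NE [P1→A gives 9>0; P2→P gives 4>3; P3→Z gives 8>7]

PSNE = {(B,P,X)}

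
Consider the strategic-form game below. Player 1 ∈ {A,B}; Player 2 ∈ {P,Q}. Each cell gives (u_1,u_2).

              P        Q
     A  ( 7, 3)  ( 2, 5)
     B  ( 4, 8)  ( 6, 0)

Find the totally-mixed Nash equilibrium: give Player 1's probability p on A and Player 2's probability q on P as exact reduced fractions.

P1 indiff ⇒ q·7+(1-q)·2 = q·4+(1-q)·6 ⇒ q(3) = (1-q)(4) ⇒ q = 4/7
P2 indiff ⇒ p·3+(1-p)·8 = p·5+(1-p)·0 ⇒ p(-2) = (1-p)(-8) ⇒ p = 4/5

p=4/5, q=4/7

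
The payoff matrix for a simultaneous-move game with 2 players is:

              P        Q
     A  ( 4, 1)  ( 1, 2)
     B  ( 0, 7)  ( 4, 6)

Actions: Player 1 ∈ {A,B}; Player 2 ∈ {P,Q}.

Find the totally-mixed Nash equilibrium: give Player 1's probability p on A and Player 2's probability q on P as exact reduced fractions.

(p,q) = (1/2, 3/7)

P1 indiff ⇒ q·4+(1-q)·1 = q·0+(1-q)·4 ⇒ q(4) = (1-q)(3) ⇒ q = 3/7
P2 indiff ⇒ p·1+(1-p)·7 = p·2+(1-p)·6 ⇒ p(-1) = (1-p)(-1) ⇒ p = 1/2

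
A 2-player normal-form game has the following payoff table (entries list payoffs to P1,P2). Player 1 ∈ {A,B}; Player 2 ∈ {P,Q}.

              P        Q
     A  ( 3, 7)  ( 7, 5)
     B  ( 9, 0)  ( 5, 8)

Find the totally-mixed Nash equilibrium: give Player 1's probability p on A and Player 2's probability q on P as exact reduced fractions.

P1 indiff ⇒ q·3+(1-q)·7 = q·9+(1-q)·5 ⇒ q(-6) = (1-q)(-2) ⇒ q = 1/4
P2 indiff ⇒ p·7+(1-p)·0 = p·5+(1-p)·8 ⇒ p(2) = (1-p)(8) ⇒ p = 4/5

p=4/5, q=1/4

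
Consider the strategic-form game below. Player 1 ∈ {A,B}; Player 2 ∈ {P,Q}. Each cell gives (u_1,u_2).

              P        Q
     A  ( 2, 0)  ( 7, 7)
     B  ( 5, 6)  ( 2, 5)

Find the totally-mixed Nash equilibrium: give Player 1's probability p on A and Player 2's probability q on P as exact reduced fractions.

P1 mixes 1/8 on A; P2 mixes 5/8 on P

P1 indiff ⇒ q·2+(1-q)·7 = q·5+(1-q)·2 ⇒ q(-3) = (1-q)(-5) ⇒ q = 5/8
P2 indiff ⇒ p·0+(1-p)·6 = p·7+(1-p)·5 ⇒ p(-7) = (1-p)(-1) ⇒ p = 1/8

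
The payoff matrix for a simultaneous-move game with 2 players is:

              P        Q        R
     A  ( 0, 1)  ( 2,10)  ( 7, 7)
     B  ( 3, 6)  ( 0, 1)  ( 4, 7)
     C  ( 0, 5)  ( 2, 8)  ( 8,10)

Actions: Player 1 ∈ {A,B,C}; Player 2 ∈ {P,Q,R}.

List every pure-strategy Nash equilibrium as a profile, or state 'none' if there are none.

NE set: (A,Q), (C,R)

(A,P): not NE [P1→B gives 3>0; P2→Q gives 10>1]
(A,Q): NE
(A,R): not NE [P1→C gives 8>7; P2→Q gives 10>7]
(B,P): not NE [P2→R gives 7>6]
(B,Q): not NE [P1→C gives 2>0; P2→R gives 7>1]
(B,R): not NE [P1→C gives 8>4]
(C,P): not NE [P1→B gives 3>0; P2→R gives 10>5]
(C,Q): not NE [P2→R gives 10>8]
(C,R): NE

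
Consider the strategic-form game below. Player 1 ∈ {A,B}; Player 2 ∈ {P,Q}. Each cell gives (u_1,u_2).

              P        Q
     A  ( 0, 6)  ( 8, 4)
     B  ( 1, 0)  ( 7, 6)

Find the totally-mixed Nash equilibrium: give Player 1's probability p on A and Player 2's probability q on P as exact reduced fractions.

(p,q) = (3/4, 1/2)

P1 indiff ⇒ q·0+(1-q)·8 = q·1+(1-q)·7 ⇒ q(-1) = (1-q)(-1) ⇒ q = 1/2
P2 indiff ⇒ p·6+(1-p)·0 = p·4+(1-p)·6 ⇒ p(2) = (1-p)(6) ⇒ p = 3/4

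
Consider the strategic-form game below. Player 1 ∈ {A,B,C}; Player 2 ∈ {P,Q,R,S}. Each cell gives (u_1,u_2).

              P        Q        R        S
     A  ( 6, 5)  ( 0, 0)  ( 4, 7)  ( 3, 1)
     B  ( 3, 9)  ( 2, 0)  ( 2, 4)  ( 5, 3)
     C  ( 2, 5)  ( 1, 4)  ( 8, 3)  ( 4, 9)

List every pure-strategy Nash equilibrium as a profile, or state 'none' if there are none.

(A,P): not NE [P2→R gives 7>5]
(A,Q): not NE [P1→B gives 2>0; P2→R gives 7>0]
(A,R): not NE [P1→C gives 8>4]
(A,S): not NE [P1→B gives 5>3; P2→R gives 7>1]
(B,P): not NE [P1→A gives 6>3]
(B,Q): not NE [P2→P gives 9>0]
(B,R): not NE [P1→C gives 8>2; P2→P gives 9>4]
(B,S): not NE [P2→P gives 9>3]
(C,P): not NE [P1→A gives 6>2; P2→S gives 9>5]
(C,Q): not NE [P1→B gives 2>1; P2→S gives 9>4]
(C,R): not NE [P2→S gives 9>3]
(C,S): not NE [P1→B gives 5>4]

PSNE: ∅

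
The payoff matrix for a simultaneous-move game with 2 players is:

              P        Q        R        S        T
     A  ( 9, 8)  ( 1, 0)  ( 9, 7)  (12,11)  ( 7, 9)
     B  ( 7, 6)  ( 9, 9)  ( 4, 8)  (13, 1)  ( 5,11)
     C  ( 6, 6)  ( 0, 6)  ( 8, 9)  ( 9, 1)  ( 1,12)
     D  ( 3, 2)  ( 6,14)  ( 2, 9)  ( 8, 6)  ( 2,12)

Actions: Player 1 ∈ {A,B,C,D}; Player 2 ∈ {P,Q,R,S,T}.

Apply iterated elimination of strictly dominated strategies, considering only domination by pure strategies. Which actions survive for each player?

P1 drop C (A beats it: P:9>6 Q:1>0 R:9>8 S:12>9 T:7>1)
P1 drop D (B beats it: P:7>3 Q:9>6 R:4>2 S:13>8 T:5>2)
P2 drop P (T beats it: A:9>8 B:11>6)
P2 drop Q (T beats it: A:9>0 B:11>9)
P2 drop R (T beats it: A:9>7 B:11>8)
P1→{A,B} P2→{S,T}

Remaining: P1:{A,B} P2:{S,T}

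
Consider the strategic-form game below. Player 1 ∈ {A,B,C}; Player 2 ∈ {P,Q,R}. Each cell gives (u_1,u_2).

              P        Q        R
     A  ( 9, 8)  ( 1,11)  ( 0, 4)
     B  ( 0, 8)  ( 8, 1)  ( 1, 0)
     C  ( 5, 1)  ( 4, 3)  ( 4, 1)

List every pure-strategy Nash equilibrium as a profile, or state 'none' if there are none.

No pure NE.

(A,P): not NE [P2→Q gives 11>8]
(A,Q): not NE [P1→B gives 8>1]
(A,R): not NE [P1→C gives 4>0; P2→Q gives 11>4]
(B,P): not NE [P1→A gives 9>0]
(B,Q): not NE [P2→P gives 8>1]
(B,R): not NE [P1→C gives 4>1; P2→P gives 8>0]
(C,P): not NE [P1→A gives 9>5; P2→Q gives 3>1]
(C,Q): not NE [P1→B gives 8>4]
(C,R): not NE [P2→Q gives 3>1]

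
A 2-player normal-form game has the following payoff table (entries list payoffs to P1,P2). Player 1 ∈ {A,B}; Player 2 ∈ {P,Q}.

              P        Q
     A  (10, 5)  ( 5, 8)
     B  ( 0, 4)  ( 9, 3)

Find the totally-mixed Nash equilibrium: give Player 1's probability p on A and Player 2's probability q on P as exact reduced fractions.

p=1/4, q=2/7

P1 indiff ⇒ q·10+(1-q)·5 = q·0+(1-q)·9 ⇒ q(10) = (1-q)(4) ⇒ q = 2/7
P2 indiff ⇒ p·5+(1-p)·4 = p·8+(1-p)·3 ⇒ p(-3) = (1-p)(-1) ⇒ p = 1/4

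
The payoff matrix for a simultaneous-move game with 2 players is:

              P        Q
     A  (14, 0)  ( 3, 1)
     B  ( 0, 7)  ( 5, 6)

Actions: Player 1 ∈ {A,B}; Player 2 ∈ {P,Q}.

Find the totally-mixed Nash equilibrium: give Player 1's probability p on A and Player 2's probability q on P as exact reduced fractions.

P1 mixes 1/2 on A; P2 mixes 1/8 on P

P1 indiff ⇒ q·14+(1-q)·3 = q·0+(1-q)·5 ⇒ q(14) = (1-q)(2) ⇒ q = 1/8
P2 indiff ⇒ p·0+(1-p)·7 = p·1+(1-p)·6 ⇒ p(-1) = (1-p)(-1) ⇒ p = 1/2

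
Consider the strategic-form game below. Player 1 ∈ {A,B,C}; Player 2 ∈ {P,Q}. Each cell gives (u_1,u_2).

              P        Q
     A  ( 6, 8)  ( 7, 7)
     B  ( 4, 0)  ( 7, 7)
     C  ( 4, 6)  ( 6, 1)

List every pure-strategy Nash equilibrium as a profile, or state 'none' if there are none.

(A,P): NE
(A,Q): not NE [P2→P gives 8>7]
(B,P): not NE [P1→A gives 6>4; P2→Q gives 7>0]
(B,Q): NE
(C,P): not NE [P1→A gives 6>4]
(C,Q): not NE [P1→B gives 7>6; P2→P gives 6>1]

Nash profiles: (A,P), (B,Q)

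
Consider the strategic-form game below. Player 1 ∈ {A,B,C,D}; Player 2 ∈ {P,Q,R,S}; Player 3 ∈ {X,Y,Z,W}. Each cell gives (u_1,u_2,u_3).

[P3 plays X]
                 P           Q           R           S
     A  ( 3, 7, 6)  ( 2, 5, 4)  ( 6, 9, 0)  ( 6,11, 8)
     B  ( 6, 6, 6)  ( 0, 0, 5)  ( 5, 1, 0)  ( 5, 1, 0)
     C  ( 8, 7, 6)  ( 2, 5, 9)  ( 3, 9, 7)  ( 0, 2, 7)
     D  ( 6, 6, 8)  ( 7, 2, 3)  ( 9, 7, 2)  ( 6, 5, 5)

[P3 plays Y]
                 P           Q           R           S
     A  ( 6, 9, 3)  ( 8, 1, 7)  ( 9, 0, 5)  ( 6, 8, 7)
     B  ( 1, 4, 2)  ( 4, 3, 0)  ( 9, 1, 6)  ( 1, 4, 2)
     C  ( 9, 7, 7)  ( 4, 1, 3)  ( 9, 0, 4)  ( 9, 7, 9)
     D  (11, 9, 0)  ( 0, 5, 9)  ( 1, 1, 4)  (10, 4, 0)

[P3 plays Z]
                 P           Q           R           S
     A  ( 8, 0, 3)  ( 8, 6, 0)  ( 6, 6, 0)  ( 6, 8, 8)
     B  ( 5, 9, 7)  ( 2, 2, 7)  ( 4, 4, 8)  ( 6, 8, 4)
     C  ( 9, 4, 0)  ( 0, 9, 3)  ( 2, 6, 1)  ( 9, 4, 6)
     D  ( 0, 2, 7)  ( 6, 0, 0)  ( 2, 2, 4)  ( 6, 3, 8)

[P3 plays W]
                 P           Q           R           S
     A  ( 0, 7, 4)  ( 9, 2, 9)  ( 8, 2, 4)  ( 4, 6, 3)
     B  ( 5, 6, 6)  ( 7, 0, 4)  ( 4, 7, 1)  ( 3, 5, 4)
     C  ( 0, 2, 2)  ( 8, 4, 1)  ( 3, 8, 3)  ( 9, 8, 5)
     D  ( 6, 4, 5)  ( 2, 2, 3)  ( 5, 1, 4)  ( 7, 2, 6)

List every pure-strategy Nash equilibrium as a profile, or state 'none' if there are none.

(A,P,X): not NE [P1→C gives 8>3; P2→S gives 11>7]
(A,P,Y): not NE [P1→D gives 11>6; P3→X gives 6>3]
(A,P,Z): not NE [P1→C gives 9>8; P2→S gives 8>0; P3→X gives 6>3]
(A,P,W): not NE [P1→D gives 6>0; P3→X gives 6>4]
(A,Q,X): not NE [P1→D gives 7>2; P2→S gives 11>5; P3→W gives 9>4]
(A,Q,Y): not NE [P2→P gives 9>1; P3→W gives 9>7]
(A,Q,Z): not NE [P2→S gives 8>6; P3→W gives 9>0]
(A,Q,W): not NE [P2→P gives 7>2]
(A,R,X): not NE [P1→D gives 9>6; P2→S gives 11>9; P3→Y gives 5>0]
(A,R,Y): not NE [P2→P gives 9>0]
(A,R,Z): not NE [P2→S gives 8>6; P3→Y gives 5>0]
(A,R,W): not NE [P2→P gives 7>2; P3→Y gives 5>4]
(A,S,X): NE
(A,S,Y): not NE [P1→D gives 10>6; P2→P gives 9>8; P3→Z gives 8>7]
(A,S,Z): not NE [P1→C gives 9>6]
(A,S,W): not NE [P1→C gives 9>4; P2→P gives 7>6; P3→Z gives 8>3]
(B,P,X): not NE [P1→C gives 8>6; P3→Z gives 7>6]
(B,P,Y): not NE [P1→D gives 11>1; P3→Z gives 7>2]
(B,P,Z): not NE [P1→C gives 9>5]
(B,P,W): not NE [P1→D gives 6>5; P2→R gives 7>6; P3→Z gives 7>6]
(B,Q,X): not NE [P1→D gives 7>0; P2→P gives 6>0; P3→Z gives 7>5]
(B,Q,Y): not NE [P1→A gives 8>4; P2→S gives 4>3; P3→Z gives 7>0]
(B,Q,Z): not NE [P1→A gives 8>2; P2→P gives 9>2]
(B,Q,W): not NE [P1→A gives 9>7; P2→R gives 7>0; P3→Z gives 7>4]
(B,R,X): not NE [P1→D gives 9>5; P2→P gives 6>1; P3→Z gives 8>0]
(B,R,Y): not NE [P2→S gives 4>1; P3→Z gives 8>6]
(B,R,Z): not NE [P1→A gives 6>4; P2→P gives 9>4]
(B,R,W): not NE [P1→A gives 8>4; P3→Z gives 8>1]
(B,S,X): not NE [P1→D gives 6>5; P2→P gives 6>1; P3→W gives 4>0]
(B,S,Y): not NE [P1→D gives 10>1; P3→W gives 4>2]
(B,S,Z): not NE [P1→C gives 9>6; P2→P gives 9>8]
(B,S,W): not NE [P1→C gives 9>3; P2→R gives 7>5]
(C,P,X): not NE [P2→R gives 9>7; P3→Y gives 7>6]
(C,P,Y): not NE [P1→D gives 11>9]
(C,P,Z): not NE [P2→Q gives 9>4; P3→Y gives 7>0]
(C,P,W): not NE [P1→D gives 6>0; P2→S gives 8>2; P3→Y gives 7>2]
(C,Q,X): not NE [P1→D gives 7>2; P2→R gives 9>5]
(C,Q,Y): not NE [P1→A gives 8>4; P2→S gives 7>1; P3→X gives 9>3]
(C,Q,Z): not NE [P1→A gives 8>0; P3→X gives 9>3]
(C,Q,W): not NE [P1→A gives 9>8; P2→S gives 8>4; P3→X gives 9>1]
(C,R,X): not NE [P1→D gives 9>3]
(C,R,Y): not NE [P2→S gives 7>0; P3→X gives 7>4]
(C,R,Z): not NE [P1→A gives 6>2; P2→Q gives 9>6; P3→X gives 7>1]
(C,R,W): not NE [P1→A gives 8>3; P3→X gives 7>3]
(C,S,X): not NE [P1→D gives 6>0; P2→R gives 9>2; P3→Y gives 9>7]
(C,S,Y): not NE [P1→D gives 10>9]
(C,S,Z): not NE [P2→Q gives 9>4; P3→Y gives 9>6]
(C,S,W): not NE [P3→Y gives 9>5]
(D,P,X): not NE [P1→C gives 8>6; P2→R gives 7>6]
(D,P,Y): not NE [P3→X gives 8>0]
(D,P,Z): not NE [P1→C gives 9>0; P2→S gives 3>2; P3→X gives 8>7]
(D,P,W): not NE [P3→X gives 8>5]
(D,Q,X): not NE [P2→R gives 7>2; P3→Y gives 9>3]
(D,Q,Y): not NE [P1→A gives 8>0; P2→P gives 9>5]
(D,Q,Z): not NE [P1→A gives 8>6; P2→S gives 3>0; P3→Y gives 9>0]
(D,Q,W): not NE [P1→A gives 9>2; P2→P gives 4>2; P3→Y gives 9>3]
(D,R,X): not NE [P3→W gives 4>2]
(D,R,Y): not NE [P1→C gives 9>1; P2→P gives 9>1]
(D,R,Z): not NE [P1→A gives 6>2; P2→S gives 3>2]
(D,R,W): not NE [P1→A gives 8>5; P2→P gives 4>1]
(D,S,X): not NE [P2→R gives 7>5; P3→Z gives 8>5]
(D,S,Y): not NE [P2→P gives 9>4; P3→Z gives 8>0]
(D,S,Z): not NE [P1→C gives 9>6]
(D,S,W): not NE [P1→C gives 9>7; P2→P gives 4>2; P3→Z gives 8>6]

PSNE = {(A,S,X)}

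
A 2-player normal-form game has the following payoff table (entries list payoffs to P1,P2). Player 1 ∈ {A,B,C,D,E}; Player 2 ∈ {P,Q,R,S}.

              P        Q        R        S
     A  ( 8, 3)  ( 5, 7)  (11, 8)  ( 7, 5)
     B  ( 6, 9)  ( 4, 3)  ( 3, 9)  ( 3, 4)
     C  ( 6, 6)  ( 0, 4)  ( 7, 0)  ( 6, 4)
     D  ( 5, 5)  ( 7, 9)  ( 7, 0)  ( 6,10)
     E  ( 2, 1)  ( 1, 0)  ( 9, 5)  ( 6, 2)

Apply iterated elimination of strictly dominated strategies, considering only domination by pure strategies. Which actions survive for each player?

Survivors P1:{A,D} P2:{Q,R,S}

P1 drop B (A beats it: P:8>6 Q:5>4 R:11>3 S:7>3)
P1 drop C (A beats it: P:8>6 Q:5>0 R:11>7 S:7>6)
P1 drop E (A beats it: P:8>2 Q:5>1 R:11>9 S:7>6)
P2 drop P (Q beats it: A:7>3 D:9>5)
P1→{A,D} P2→{Q,R,S}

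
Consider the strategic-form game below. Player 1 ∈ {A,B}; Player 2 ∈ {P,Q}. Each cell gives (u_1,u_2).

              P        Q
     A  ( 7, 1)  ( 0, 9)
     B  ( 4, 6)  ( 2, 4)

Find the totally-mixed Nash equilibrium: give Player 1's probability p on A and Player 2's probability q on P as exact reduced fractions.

p=1/5, q=2/5

P1 indiff ⇒ q·7+(1-q)·0 = q·4+(1-q)·2 ⇒ q(3) = (1-q)(2) ⇒ q = 2/5
P2 indiff ⇒ p·1+(1-p)·6 = p·9+(1-p)·4 ⇒ p(-8) = (1-p)(-2) ⇒ p = 1/5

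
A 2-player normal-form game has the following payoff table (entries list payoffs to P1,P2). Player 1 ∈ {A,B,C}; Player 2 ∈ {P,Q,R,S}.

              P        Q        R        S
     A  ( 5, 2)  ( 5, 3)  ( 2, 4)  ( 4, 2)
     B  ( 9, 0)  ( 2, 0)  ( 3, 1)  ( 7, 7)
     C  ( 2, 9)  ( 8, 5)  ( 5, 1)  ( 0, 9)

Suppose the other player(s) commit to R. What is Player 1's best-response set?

u_1(A vs R) = 2
u_1(B vs R) = 3
u_1(C vs R) = 5
max payoff 5 at {C}

P1 best: {C}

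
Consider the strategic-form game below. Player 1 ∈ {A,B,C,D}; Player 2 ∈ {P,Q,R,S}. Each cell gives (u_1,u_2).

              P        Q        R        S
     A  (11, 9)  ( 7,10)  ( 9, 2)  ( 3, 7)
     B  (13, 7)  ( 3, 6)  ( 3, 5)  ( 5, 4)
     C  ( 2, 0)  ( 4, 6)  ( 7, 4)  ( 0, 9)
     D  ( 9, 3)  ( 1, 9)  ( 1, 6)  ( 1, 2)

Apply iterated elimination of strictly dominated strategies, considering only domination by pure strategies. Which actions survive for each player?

Survivors P1:{A,B} P2:{P,Q}

P1 drop C (A beats it: P:11>2 Q:7>4 R:9>7 S:3>0)
P1 drop D (A beats it: P:11>9 Q:7>1 R:9>1 S:3>1)
P2 drop R (P beats it: A:9>2 B:7>5)
P2 drop S (P beats it: A:9>7 B:7>4)
P1→{A,B} P2→{P,Q}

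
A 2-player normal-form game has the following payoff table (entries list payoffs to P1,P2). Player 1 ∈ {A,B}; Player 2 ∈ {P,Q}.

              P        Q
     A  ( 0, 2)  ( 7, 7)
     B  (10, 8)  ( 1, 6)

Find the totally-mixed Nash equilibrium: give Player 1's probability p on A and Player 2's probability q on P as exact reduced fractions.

P1 indiff ⇒ q·0+(1-q)·7 = q·10+(1-q)·1 ⇒ q(-10) = (1-q)(-6) ⇒ q = 3/8
P2 indiff ⇒ p·2+(1-p)·8 = p·7+(1-p)·6 ⇒ p(-5) = (1-p)(-2) ⇒ p = 2/7

P1 mixes 2/7 on A; P2 mixes 3/8 on P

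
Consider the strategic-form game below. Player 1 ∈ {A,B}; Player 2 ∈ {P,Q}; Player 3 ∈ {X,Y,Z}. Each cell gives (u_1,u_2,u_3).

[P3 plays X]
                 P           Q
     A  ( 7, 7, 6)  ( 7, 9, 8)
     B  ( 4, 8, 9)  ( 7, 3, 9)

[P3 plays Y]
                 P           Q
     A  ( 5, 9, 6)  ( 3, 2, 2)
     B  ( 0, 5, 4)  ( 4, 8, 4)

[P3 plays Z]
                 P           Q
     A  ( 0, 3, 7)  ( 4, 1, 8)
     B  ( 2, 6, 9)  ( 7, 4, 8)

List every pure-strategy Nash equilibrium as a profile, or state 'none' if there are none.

(A,P,X): not NE [P2→Q gives 9>7; P3→Z gives 7>6]
(A,P,Y): not NE [P3→Z gives 7>6]
(A,P,Z): not NE [P1→B gives 2>0]
(A,Q,X): NE
(A,Q,Y): not NE [P1→B gives 4>3; P2→P gives 9>2; P3→Z gives 8>2]
(A,Q,Z): not NE [P1→B gives 7>4; P2→P gives 3>1]
(B,P,X): not NE [P1→A gives 7>4]
(B,P,Y): not NE [P1→A gives 5>0; P2→Q gives 8>5; P3→Z gives 9>4]
(B,P,Z): NE
(B,Q,X): not NE [P2→P gives 8>3]
(B,Q,Y): not NE [P3→X gives 9>4]
(B,Q,Z): not NE [P2→P gives 6>4; P3→X gives 9>8]

PSNE = {(A,Q,X), (B,P,Z)}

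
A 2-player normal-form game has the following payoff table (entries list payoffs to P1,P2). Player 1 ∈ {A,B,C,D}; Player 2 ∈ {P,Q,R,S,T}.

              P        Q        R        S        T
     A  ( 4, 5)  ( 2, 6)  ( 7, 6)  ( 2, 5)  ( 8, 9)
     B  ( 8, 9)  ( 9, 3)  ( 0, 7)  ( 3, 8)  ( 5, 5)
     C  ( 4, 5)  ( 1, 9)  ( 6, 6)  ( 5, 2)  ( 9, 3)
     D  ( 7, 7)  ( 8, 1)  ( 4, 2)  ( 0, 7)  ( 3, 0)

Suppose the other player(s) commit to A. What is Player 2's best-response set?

u_2(P vs A) = 5
u_2(Q vs A) = 6
u_2(R vs A) = 6
u_2(S vs A) = 5
u_2(T vs A) = 9
max payoff 9 at {T}

BR_2 = {T}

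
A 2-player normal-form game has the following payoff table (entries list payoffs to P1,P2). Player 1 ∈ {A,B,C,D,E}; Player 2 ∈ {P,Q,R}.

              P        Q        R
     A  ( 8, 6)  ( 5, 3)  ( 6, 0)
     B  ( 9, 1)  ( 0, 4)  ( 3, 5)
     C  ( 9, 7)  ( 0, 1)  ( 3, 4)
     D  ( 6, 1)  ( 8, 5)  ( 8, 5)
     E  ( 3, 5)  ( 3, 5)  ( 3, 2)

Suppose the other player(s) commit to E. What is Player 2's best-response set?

BR_2 = {P,Q}

u_2(P vs E) = 5
u_2(Q vs E) = 5
u_2(R vs E) = 2
max payoff 5 at {P,Q}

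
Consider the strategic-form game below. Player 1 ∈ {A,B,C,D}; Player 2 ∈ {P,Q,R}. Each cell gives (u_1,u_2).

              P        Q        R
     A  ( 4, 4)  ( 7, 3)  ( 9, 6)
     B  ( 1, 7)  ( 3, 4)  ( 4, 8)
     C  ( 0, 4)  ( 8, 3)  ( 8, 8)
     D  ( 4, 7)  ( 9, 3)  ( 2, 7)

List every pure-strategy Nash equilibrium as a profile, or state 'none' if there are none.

(A,P): not NE [P2→R gives 6>4]
(A,Q): not NE [P1→D gives 9>7; P2→R gives 6>3]
(A,R): NE
(B,P): not NE [P1→D gives 4>1; P2→R gives 8>7]
(B,Q): not NE [P1→D gives 9>3; P2→R gives 8>4]
(B,R): not NE [P1→A gives 9>4]
(C,P): not NE [P1→D gives 4>0; P2→R gives 8>4]
(C,Q): not NE [P1→D gives 9>8; P2→R gives 8>3]
(C,R): not NE [P1→A gives 9>8]
(D,P): NE
(D,Q): not NE [P2→R gives 7>3]
(D,R): not NE [P1→A gives 9>2]

NE set: (A,R), (D,P)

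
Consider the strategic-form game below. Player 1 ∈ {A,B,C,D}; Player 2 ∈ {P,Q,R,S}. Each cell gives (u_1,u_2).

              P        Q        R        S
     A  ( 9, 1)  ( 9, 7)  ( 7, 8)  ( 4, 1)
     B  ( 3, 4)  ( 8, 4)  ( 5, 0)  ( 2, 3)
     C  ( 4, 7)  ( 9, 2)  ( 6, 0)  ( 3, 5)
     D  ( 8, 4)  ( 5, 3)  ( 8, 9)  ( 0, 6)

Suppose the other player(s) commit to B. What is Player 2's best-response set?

u_2(P vs B) = 4
u_2(Q vs B) = 4
u_2(R vs B) = 0
u_2(S vs B) = 3
max payoff 4 at {P,Q}

argmax u_2 = {P,Q}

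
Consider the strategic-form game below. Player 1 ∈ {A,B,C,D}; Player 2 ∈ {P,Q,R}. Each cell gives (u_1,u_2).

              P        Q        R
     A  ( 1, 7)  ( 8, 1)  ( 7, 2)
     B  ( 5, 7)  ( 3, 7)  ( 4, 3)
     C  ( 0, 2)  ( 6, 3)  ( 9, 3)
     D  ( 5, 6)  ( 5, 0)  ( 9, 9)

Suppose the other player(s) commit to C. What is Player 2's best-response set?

P2 best: {Q,R}

u_2(P vs C) = 2
u_2(Q vs C) = 3
u_2(R vs C) = 3
max payoff 3 at {Q,R}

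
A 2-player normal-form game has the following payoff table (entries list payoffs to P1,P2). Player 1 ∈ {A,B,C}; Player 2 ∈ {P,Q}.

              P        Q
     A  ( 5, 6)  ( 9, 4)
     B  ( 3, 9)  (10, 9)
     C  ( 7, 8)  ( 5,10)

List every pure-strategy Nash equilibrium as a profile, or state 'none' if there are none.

PSNE = {(B,Q)}

(A,P): not NE [P1→C gives 7>5]
(A,Q): not NE [P1→B gives 10>9; P2→P gives 6>4]
(B,P): not NE [P1→C gives 7>3]
(B,Q): NE
(C,P): not NE [P2→Q gives 10>8]
(C,Q): not NE [P1→B gives 10>5]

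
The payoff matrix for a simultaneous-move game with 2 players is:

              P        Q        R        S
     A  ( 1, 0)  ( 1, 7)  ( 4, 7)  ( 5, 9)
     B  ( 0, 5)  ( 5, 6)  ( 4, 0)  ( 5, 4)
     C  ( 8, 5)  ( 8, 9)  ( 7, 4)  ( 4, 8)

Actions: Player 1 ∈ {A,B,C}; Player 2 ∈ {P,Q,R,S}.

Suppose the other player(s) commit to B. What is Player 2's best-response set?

u_2(P vs B) = 5
u_2(Q vs B) = 6
u_2(R vs B) = 0
u_2(S vs B) = 4
max payoff 6 at {Q}

argmax u_2 = {Q}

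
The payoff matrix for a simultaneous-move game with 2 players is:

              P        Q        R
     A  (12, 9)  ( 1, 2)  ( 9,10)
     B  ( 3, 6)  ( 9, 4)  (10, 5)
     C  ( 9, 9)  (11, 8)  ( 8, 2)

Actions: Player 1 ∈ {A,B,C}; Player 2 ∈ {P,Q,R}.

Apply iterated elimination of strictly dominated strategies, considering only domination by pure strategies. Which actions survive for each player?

IESDS → P1:{A,B} P2:{P,R}

P2 drop Q (P beats it: A:9>2 B:6>4 C:9>8)
P1 drop C (A beats it: P:12>9 R:9>8)
P1→{A,B} P2→{P,R}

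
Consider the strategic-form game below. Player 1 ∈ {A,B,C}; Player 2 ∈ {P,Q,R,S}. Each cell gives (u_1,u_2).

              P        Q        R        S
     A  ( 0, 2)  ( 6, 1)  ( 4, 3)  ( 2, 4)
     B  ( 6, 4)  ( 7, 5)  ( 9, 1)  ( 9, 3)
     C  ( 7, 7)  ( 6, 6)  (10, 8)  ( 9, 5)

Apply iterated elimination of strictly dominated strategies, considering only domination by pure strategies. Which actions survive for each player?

P1 drop A (B beats it: P:6>0 Q:7>6 R:9>4 S:9>2)
P2 drop S (P beats it: B:4>3 C:7>5)
P1→{B,C} P2→{P,Q,R}

IESDS → P1:{B,C} P2:{P,Q,R}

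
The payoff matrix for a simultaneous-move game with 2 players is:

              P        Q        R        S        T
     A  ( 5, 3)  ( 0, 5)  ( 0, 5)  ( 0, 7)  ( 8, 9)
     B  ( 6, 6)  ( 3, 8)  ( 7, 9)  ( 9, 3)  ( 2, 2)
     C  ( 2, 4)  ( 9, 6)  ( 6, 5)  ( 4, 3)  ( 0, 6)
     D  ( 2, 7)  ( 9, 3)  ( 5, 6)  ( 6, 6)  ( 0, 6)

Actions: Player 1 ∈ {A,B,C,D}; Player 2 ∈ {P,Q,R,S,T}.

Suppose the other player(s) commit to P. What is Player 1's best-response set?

argmax u_1 = {B}

u_1(A vs P) = 5
u_1(B vs P) = 6
u_1(C vs P) = 2
u_1(D vs P) = 2
max payoff 6 at {B}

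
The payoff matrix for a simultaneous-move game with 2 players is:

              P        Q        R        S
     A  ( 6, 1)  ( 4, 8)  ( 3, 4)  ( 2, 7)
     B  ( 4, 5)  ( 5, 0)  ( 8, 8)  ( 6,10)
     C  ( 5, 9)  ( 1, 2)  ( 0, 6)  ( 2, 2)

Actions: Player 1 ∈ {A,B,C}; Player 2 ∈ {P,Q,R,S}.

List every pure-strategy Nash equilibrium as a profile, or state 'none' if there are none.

Nash profiles: (B,S)

(A,P): not NE [P2→Q gives 8>1]
(A,Q): not NE [P1→B gives 5>4]
(A,R): not NE [P1→B gives 8>3; P2→Q gives 8>4]
(A,S): not NE [P1→B gives 6>2; P2→Q gives 8>7]
(B,P): not NE [P1→A gives 6>4; P2→S gives 10>5]
(B,Q): not NE [P2→S gives 10>0]
(B,R): not NE [P2→S gives 10>8]
(B,S): NE
(C,P): not NE [P1→A gives 6>5]
(C,Q): not NE [P1→B gives 5>1; P2→P gives 9>2]
(C,R): not NE [P1→B gives 8>0; P2→P gives 9>6]
(C,S): not NE [P1→B gives 6>2; P2→P gives 9>2]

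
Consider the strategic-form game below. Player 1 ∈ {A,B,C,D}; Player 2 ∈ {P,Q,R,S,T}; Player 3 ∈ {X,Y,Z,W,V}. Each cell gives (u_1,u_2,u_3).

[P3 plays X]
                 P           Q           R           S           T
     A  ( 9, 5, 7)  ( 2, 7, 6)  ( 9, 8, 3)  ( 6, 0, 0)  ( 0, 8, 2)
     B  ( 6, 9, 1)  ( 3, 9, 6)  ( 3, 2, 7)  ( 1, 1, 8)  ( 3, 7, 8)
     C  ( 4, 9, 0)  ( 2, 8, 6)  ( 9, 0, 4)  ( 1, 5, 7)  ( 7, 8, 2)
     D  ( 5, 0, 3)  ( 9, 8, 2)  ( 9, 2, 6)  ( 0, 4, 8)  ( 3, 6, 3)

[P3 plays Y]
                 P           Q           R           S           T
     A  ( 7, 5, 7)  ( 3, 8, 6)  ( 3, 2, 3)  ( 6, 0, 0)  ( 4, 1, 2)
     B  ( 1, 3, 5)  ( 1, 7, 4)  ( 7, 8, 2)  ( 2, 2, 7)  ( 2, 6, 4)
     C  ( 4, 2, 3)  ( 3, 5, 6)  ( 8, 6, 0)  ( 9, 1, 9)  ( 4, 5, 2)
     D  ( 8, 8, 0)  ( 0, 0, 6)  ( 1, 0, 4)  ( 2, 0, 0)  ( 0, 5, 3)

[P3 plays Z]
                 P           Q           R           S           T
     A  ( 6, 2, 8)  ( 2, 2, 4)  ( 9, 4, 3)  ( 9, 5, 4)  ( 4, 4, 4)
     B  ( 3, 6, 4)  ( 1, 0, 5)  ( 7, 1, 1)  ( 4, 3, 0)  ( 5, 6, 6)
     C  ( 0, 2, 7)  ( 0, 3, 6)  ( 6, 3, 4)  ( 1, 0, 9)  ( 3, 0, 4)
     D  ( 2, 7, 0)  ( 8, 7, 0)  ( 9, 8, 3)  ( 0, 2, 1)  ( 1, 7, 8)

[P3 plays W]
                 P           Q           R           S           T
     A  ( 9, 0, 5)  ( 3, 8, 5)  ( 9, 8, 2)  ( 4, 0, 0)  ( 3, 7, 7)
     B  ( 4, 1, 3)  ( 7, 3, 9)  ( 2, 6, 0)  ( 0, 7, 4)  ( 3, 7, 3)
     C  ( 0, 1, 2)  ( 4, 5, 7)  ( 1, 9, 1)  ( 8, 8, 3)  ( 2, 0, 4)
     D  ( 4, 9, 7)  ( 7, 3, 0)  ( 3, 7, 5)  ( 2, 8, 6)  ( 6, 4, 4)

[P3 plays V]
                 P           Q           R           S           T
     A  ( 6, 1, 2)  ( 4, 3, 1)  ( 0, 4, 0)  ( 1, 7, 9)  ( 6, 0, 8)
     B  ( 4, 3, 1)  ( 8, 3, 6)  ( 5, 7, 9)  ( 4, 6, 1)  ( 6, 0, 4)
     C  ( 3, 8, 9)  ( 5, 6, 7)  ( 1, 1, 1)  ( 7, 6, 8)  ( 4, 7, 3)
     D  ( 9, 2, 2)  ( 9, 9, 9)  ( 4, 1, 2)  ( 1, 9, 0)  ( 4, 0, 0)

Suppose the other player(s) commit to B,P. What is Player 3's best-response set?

P3 best: {Y}

u_3(X vs B,P) = 1
u_3(Y vs B,P) = 5
u_3(Z vs B,P) = 4
u_3(W vs B,P) = 3
u_3(V vs B,P) = 1
max payoff 5 at {Y}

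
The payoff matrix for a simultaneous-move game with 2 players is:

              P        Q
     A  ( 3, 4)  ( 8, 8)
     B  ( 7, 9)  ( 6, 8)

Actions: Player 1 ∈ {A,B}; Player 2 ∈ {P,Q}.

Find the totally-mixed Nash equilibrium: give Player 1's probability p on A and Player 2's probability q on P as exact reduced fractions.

(p,q) = (1/5, 1/3)

P1 indiff ⇒ q·3+(1-q)·8 = q·7+(1-q)·6 ⇒ q(-4) = (1-q)(-2) ⇒ q = 1/3
P2 indiff ⇒ p·4+(1-p)·9 = p·8+(1-p)·8 ⇒ p(-4) = (1-p)(-1) ⇒ p = 1/5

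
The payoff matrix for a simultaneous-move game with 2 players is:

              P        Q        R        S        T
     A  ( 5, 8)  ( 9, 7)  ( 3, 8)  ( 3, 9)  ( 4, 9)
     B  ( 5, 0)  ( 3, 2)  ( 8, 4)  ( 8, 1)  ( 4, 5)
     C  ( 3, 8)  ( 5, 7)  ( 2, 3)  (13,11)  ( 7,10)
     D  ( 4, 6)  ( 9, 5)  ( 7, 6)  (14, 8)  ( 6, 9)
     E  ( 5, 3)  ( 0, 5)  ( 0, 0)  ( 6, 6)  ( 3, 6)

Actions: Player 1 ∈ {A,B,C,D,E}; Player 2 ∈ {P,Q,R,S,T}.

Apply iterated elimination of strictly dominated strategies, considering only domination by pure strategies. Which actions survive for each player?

P2 drop P (S beats it: A:9>8 B:1>0 C:11>8 D:8>6 E:6>3)
P1 drop E (B beats it: Q:3>0 R:8>0 S:8>6 T:4>3)
P2 drop Q (T beats it: A:9>7 B:5>2 C:10>7 D:9>5)
P1 drop A (D beats it: R:7>3 S:14>3 T:6>4)
P2 drop R (T beats it: B:5>4 C:10>3 D:9>6)
P1 drop B (C beats it: S:13>8 T:7>4)
P1→{C,D} P2→{S,T}

Survivors P1:{C,D} P2:{S,T}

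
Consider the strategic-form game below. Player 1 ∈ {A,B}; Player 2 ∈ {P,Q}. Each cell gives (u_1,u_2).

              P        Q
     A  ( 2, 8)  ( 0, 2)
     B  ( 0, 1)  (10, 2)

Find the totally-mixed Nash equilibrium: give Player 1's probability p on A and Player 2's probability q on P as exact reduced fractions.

P1 mixes 1/7 on A; P2 mixes 5/6 on P

P1 indiff ⇒ q·2+(1-q)·0 = q·0+(1-q)·10 ⇒ q(2) = (1-q)(10) ⇒ q = 5/6
P2 indiff ⇒ p·8+(1-p)·1 = p·2+(1-p)·2 ⇒ p(6) = (1-p)(1) ⇒ p = 1/7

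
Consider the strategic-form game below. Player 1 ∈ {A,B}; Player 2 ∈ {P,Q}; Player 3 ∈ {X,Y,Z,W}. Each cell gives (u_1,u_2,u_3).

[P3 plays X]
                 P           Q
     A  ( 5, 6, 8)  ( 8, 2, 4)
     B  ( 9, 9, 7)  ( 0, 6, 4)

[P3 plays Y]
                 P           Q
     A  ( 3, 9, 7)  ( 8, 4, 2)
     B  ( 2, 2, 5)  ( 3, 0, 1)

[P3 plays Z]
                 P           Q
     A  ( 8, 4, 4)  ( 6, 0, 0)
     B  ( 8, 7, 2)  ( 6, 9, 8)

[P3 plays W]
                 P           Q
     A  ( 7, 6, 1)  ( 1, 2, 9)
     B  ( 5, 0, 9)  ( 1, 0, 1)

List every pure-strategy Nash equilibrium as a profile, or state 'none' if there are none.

(A,P,X): not NE [P1→B gives 9>5]
(A,P,Y): not NE [P3→X gives 8>7]
(A,P,Z): not NE [P3→X gives 8>4]
(A,P,W): not NE [P3→X gives 8>1]
(A,Q,X): not NE [P2→P gives 6>2; P3→W gives 9>4]
(A,Q,Y): not NE [P2→P gives 9>4; P3→W gives 9>2]
(A,Q,Z): not NE [P2→P gives 4>0; P3→W gives 9>0]
(A,Q,W): not NE [P2→P gives 6>2]
(B,P,X): not NE [P3→W gives 9>7]
(B,P,Y): not NE [P1→A gives 3>2; P3→W gives 9>5]
(B,P,Z): not NE [P2→Q gives 9>7; P3→W gives 9>2]
(B,P,W): not NE [P1→A gives 7>5]
(B,Q,X): not NE [P1→A gives 8>0; P2→P gives 9>6; P3→Z gives 8>4]
(B,Q,Y): not NE [P1→A gives 8>3; P2→P gives 2>0; P3→Z gives 8>1]
(B,Q,Z): NE
(B,Q,W): not NE [P3→Z gives 8>1]

NE set: (B,Q,Z)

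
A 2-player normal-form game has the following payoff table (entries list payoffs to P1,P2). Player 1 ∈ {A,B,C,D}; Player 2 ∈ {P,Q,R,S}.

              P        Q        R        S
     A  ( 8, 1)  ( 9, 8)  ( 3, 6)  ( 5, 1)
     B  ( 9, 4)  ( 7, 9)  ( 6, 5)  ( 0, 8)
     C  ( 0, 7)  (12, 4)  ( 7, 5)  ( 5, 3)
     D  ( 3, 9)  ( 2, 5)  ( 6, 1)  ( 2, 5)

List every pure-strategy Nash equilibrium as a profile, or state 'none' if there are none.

(A,P): not NE [P1→B gives 9>8; P2→Q gives 8>1]
(A,Q): not NE [P1→C gives 12>9]
(A,R): not NE [P1→C gives 7>3; P2→Q gives 8>6]
(A,S): not NE [P2→Q gives 8>1]
(B,P): not NE [P2→Q gives 9>4]
(B,Q): not NE [P1→C gives 12>7]
(B,R): not NE [P1→C gives 7>6; P2→Q gives 9>5]
(B,S): not NE [P1→C gives 5>0; P2→Q gives 9>8]
(C,P): not NE [P1→B gives 9>0]
(C,Q): not NE [P2→P gives 7>4]
(C,R): not NE [P2→P gives 7>5]
(C,S): not NE [P2→P gives 7>3]
(D,P): not NE [P1→B gives 9>3]
(D,Q): not NE [P1→C gives 12>2; P2→P gives 9>5]
(D,R): not NE [P1→C gives 7>6; P2→P gives 9>1]
(D,S): not NE [P1→C gives 5>2; P2→P gives 9>5]

No pure NE.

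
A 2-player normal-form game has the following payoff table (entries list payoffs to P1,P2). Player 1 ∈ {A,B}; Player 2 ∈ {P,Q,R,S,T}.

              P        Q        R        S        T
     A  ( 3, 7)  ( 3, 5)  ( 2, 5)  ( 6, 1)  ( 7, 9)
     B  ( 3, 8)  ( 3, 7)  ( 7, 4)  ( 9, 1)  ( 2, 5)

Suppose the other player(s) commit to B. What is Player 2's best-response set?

argmax u_2 = {P}

u_2(P vs B) = 8
u_2(Q vs B) = 7
u_2(R vs B) = 4
u_2(S vs B) = 1
u_2(T vs B) = 5
max payoff 8 at {P}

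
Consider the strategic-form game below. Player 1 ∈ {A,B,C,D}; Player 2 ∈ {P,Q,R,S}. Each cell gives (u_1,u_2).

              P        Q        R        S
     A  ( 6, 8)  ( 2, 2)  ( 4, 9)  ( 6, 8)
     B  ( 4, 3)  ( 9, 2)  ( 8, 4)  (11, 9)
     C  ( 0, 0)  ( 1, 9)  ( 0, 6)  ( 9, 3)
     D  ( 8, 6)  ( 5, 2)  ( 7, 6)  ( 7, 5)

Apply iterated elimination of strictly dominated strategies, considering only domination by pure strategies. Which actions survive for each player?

P1 drop A (D beats it: P:8>6 Q:5>2 R:7>4 S:7>6)
P1 drop C (B beats it: P:4>0 Q:9>1 R:8>0 S:11>9)
P2 drop Q (P beats it: B:3>2 D:6>2)
P1→{B,D} P2→{P,R,S}

IESDS → P1:{B,D} P2:{P,R,S}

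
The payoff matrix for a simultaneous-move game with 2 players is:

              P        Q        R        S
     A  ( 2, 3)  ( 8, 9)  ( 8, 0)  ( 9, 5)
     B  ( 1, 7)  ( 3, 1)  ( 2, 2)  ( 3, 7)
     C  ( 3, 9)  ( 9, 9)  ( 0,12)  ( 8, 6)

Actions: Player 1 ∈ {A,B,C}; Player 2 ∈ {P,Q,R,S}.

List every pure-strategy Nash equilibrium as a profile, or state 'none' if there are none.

(A,P): not NE [P1→C gives 3>2; P2→Q gives 9>3]
(A,Q): not NE [P1→C gives 9>8]
(A,R): not NE [P2→Q gives 9>0]
(A,S): not NE [P2→Q gives 9>5]
(B,P): not NE [P1→C gives 3>1]
(B,Q): not NE [P1→C gives 9>3; P2→S gives 7>1]
(B,R): not NE [P1→A gives 8>2; P2→S gives 7>2]
(B,S): not NE [P1→A gives 9>3]
(C,P): not NE [P2→R gives 12>9]
(C,Q): not NE [P2→R gives 12>9]
(C,R): not NE [P1→A gives 8>0]
(C,S): not NE [P1→A gives 9>8; P2→R gives 12>6]

No pure NE.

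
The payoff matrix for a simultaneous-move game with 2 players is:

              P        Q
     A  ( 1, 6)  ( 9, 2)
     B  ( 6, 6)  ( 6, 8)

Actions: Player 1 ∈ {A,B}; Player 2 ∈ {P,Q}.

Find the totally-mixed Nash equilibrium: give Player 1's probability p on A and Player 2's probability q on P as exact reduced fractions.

P1 indiff ⇒ q·1+(1-q)·9 = q·6+(1-q)·6 ⇒ q(-5) = (1-q)(-3) ⇒ q = 3/8
P2 indiff ⇒ p·6+(1-p)·6 = p·2+(1-p)·8 ⇒ p(4) = (1-p)(2) ⇒ p = 1/3

p=1/3, q=3/8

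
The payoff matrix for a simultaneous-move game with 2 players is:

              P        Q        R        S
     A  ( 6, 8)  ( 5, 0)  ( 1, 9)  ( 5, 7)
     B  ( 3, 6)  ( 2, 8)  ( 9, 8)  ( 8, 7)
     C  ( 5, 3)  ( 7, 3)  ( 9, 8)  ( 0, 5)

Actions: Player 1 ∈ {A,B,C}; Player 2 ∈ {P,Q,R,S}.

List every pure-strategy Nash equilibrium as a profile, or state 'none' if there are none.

NE set: (B,R), (C,R)

(A,P): not NE [P2→R gives 9>8]
(A,Q): not NE [P1→C gives 7>5; P2→R gives 9>0]
(A,R): not NE [P1→C gives 9>1]
(A,S): not NE [P1→B gives 8>5; P2→R gives 9>7]
(B,P): not NE [P1→A gives 6>3; P2→R gives 8>6]
(B,Q): not NE [P1→C gives 7>2]
(B,R): NE
(B,S): not NE [P2→R gives 8>7]
(C,P): not NE [P1→A gives 6>5; P2→R gives 8>3]
(C,Q): not NE [P2→R gives 8>3]
(C,R): NE
(C,S): not NE [P1→B gives 8>0; P2→R gives 8>5]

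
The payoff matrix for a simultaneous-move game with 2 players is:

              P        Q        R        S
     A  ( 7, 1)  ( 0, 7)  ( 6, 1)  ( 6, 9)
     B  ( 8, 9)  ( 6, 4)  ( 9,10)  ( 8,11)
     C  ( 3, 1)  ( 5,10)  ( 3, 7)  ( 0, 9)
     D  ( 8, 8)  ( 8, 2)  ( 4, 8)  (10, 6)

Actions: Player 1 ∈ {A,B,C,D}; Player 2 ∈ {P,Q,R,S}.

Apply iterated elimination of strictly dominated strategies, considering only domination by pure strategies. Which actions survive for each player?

P1 drop A (B beats it: P:8>7 Q:6>0 R:9>6 S:8>6)
P1 drop C (B beats it: P:8>3 Q:6>5 R:9>3 S:8>0)
P2 drop Q (P beats it: B:9>4 D:8>2)
P1→{B,D} P2→{P,R,S}

IESDS → P1:{B,D} P2:{P,R,S}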